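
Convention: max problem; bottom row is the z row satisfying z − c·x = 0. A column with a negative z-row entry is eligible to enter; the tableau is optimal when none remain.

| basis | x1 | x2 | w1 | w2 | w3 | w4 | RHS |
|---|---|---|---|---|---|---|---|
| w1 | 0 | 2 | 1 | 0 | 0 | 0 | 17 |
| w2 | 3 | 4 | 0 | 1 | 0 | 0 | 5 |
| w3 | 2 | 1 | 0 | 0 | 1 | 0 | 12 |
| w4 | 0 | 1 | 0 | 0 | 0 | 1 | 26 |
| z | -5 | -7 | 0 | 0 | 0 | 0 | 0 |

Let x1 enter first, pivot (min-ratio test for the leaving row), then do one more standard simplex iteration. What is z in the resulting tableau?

35/4

Ratio test on column x1 — row 1: entry 0 ≤ 0; row 2: 5/3 = 5/3; row 3: 12/2 = 6; row 4: entry 0 ≤ 0. Minimum is 5/3 at row 2 (w2 leaves); pivot element 3.
Pivot on row 2; the z-row RHS becomes 0 − (-5)·(5/3) = 25/3.
Next entering variable (most negative z-row entry -1/3): x2.
Ratio test on column x2 — row 1: 17/2 = 17/2; row 2: (5/3)/(4/3) = 5/4; row 3: entry -5/3 ≤ 0; row 4: 26/1 = 26. Minimum is 5/4 at row 2 (x1 leaves); pivot element 4/3.
After the second pivot the z-row RHS is 25/3 − (-1/3)·(5/4) = 35/4.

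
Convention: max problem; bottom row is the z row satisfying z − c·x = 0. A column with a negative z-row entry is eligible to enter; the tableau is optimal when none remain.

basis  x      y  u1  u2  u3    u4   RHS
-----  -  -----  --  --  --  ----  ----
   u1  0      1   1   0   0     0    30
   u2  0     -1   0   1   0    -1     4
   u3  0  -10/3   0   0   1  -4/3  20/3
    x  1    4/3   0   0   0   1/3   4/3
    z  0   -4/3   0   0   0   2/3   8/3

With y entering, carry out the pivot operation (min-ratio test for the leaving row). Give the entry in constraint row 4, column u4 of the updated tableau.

Ratio test on column y — row 1: 30/1 = 30; row 2: entry -1 ≤ 0; row 3: entry -10/3 ≤ 0; row 4: (4/3)/(4/3) = 1. Minimum is 1 at row 4 (x leaves); pivot element 4/3.
Divide row 4 by 4/3; eliminate column y from the other rows.
In the new row 4, the u4 entry is the old entry divided by the pivot: (1/3)/(4/3) = 1/4.

1/4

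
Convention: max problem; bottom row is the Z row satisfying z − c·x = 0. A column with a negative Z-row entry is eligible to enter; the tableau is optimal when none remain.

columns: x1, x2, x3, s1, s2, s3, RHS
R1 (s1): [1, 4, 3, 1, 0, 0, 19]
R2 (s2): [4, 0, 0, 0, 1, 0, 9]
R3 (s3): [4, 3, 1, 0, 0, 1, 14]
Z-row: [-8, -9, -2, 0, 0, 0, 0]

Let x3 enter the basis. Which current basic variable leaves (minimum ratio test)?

s1

Column x3 entries and ratios — s1: 19/3 = 19/3; s2: 0 ≤ 0, skip; s3: 14/1 = 14.
Smallest ratio is 19/3 in the row of s1, so s1 leaves.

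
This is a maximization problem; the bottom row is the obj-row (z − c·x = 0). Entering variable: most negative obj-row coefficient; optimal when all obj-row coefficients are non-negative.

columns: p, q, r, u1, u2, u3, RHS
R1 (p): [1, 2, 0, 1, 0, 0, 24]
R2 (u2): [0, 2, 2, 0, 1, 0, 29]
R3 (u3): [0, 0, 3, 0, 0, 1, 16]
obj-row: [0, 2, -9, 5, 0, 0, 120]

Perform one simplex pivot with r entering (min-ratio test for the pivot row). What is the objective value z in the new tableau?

Ratio test on column r — row 1: entry 0 ≤ 0; row 2: 29/2 = 29/2; row 3: 16/3 = 16/3. Minimum is 16/3 at row 3 (u3 leaves); pivot element 3.
Pivot on row 3; the obj-row RHS becomes 120 − (-9)·(16/3) = 168.

168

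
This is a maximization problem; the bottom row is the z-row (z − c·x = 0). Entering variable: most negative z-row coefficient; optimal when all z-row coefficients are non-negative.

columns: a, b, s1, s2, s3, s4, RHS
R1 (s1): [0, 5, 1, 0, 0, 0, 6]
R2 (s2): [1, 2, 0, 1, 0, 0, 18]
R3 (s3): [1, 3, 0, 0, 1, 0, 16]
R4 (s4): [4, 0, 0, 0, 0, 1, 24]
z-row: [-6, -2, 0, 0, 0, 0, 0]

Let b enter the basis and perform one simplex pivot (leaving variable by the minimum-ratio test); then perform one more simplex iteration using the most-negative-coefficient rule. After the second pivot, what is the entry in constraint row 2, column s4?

-1/4

Ratio test on column b — row 1: 6/5 = 6/5; row 2: 18/2 = 9; row 3: 16/3 = 16/3; row 4: entry 0 ≤ 0. Minimum is 6/5 at row 1 (s1 leaves); pivot element 5.
Divide row 1 by 5; eliminate column b from the other rows.
Second iteration: most negative z-row entry is -6 in column a, so a enters.
Ratio test on column a — row 1: entry 0 ≤ 0; row 2: (78/5)/1 = 78/5; row 3: (62/5)/1 = 62/5; row 4: 24/4 = 6. Minimum is 6 at row 4 (s4 leaves); pivot element 4.
Divide row 4 by 4; eliminate column a from the other rows.
After both pivots, the entry at constraint row 2, column s4 is -1/4.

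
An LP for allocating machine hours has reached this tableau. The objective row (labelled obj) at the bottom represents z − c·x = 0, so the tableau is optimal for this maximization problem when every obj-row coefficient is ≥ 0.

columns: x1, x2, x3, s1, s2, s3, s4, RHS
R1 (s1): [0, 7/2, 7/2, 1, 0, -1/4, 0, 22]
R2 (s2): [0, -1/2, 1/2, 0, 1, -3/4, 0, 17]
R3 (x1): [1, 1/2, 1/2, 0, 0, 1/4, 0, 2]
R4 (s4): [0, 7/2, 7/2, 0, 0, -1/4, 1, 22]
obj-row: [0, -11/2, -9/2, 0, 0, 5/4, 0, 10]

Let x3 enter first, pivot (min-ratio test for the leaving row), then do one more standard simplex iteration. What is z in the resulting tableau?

Ratio test on column x3 — row 1: 22/(7/2) = 44/7; row 2: 17/(1/2) = 34; row 3: 2/(1/2) = 4; row 4: 22/(7/2) = 44/7. Minimum is 4 at row 3 (x1 leaves); pivot element 1/2.
Pivot on row 3; the obj-row RHS becomes 10 − (-9/2)·4 = 28.
Next entering variable (most negative obj-row entry -1): x2.
Ratio test on column x2 — row 1: entry 0 ≤ 0; row 2: entry -1 ≤ 0; row 3: 4/1 = 4; row 4: entry 0 ≤ 0. Minimum is 4 at row 3 (x3 leaves); pivot element 1.
After the second pivot the obj-row RHS is 28 − (-1)·4 = 32.

32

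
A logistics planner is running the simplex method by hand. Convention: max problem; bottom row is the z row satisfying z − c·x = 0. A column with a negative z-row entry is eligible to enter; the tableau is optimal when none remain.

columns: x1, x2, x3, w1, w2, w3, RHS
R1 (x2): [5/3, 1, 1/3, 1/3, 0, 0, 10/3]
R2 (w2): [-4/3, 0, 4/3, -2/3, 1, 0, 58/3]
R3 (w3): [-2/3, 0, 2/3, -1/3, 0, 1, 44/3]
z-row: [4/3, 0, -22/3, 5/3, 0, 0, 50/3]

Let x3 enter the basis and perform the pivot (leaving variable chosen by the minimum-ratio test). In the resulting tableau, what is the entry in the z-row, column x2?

Ratio test on column x3 — row 1: (10/3)/(1/3) = 10; row 2: (58/3)/(4/3) = 29/2; row 3: (44/3)/(2/3) = 22. Minimum is 10 at row 1 (x2 leaves); pivot element 1/3.
Divide row 1 by 1/3; eliminate column x3 from the other rows.
z-row update in column x2: 0 − (-22/3)·3 = 22.

22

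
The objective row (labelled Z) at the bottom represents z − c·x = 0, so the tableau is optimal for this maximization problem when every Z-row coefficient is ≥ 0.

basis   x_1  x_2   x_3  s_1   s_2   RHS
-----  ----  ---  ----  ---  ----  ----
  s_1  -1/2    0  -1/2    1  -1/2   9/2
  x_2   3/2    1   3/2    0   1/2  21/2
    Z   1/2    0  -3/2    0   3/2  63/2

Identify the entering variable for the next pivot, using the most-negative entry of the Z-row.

Negative Z-row entries: x_3: -3/2.
The most negative is -3/2 in column x_3, so x_3 enters.

x_3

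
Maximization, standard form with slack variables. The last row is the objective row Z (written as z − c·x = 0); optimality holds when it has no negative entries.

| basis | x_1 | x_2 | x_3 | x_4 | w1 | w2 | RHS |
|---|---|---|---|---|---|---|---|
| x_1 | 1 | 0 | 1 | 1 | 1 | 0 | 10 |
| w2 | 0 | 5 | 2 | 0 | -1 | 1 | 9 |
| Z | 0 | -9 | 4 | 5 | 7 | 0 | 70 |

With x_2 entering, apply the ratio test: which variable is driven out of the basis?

Column x_2 entries and ratios — x_1: 0 ≤ 0, skip; w2: 9/5 = 9/5.
Smallest ratio is 9/5 in the row of w2, so w2 leaves.

w2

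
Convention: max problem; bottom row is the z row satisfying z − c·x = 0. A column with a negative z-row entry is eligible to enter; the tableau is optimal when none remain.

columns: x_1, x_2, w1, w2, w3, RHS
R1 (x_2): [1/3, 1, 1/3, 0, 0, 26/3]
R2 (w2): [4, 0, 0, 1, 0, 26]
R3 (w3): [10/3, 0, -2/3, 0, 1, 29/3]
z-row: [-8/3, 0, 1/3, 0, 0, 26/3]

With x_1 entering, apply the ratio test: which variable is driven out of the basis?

Column x_1 entries and ratios — x_2: (26/3)/(1/3) = 26; w2: 26/4 = 13/2; w3: (29/3)/(10/3) = 29/10.
Smallest ratio is 29/10 in the row of w3, so w3 leaves.

w3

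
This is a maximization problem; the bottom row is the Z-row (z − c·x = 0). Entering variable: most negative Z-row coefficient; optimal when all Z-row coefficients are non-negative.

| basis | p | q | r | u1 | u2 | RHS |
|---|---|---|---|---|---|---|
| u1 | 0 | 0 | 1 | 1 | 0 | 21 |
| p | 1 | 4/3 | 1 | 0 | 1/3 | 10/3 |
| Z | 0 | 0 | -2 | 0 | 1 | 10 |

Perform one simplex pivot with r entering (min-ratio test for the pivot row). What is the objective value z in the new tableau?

50/3

Ratio test on column r — row 1: 21/1 = 21; row 2: (10/3)/1 = 10/3. Minimum is 10/3 at row 2 (p leaves); pivot element 1.
Pivot on row 2; the Z-row RHS becomes 10 − (-2)·(10/3) = 50/3.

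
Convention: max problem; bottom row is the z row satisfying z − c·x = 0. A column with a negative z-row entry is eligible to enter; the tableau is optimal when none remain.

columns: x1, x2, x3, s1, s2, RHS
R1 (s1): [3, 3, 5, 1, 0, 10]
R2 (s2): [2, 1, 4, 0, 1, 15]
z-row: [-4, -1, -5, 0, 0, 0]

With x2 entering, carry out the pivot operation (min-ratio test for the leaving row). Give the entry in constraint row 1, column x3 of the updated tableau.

Ratio test on column x2 — row 1: 10/3 = 10/3; row 2: 15/1 = 15. Minimum is 10/3 at row 1 (s1 leaves); pivot element 3.
Divide row 1 by 3; eliminate column x2 from the other rows.
In the new row 1, the x3 entry is the old entry divided by the pivot: 5/3 = 5/3.

5/3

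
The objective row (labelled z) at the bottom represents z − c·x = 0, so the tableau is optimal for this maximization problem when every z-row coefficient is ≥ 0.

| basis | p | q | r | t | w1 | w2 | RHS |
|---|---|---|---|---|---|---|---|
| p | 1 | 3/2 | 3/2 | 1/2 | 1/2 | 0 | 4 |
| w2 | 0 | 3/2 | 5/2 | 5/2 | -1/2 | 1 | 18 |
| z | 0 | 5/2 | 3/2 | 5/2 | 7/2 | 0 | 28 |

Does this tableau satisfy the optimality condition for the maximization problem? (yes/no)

yes

Every z-row coefficient is ≥ 0, so the tableau is optimal.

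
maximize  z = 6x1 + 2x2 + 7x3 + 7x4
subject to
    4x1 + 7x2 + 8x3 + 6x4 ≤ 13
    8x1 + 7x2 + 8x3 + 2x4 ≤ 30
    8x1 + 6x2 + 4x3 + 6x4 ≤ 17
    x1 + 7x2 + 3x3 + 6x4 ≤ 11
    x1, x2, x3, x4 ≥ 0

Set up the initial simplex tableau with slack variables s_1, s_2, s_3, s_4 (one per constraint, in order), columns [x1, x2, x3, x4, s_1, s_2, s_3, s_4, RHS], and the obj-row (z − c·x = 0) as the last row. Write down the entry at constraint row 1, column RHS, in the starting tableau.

13

The RHS of constraint 1 is b_1 = 13.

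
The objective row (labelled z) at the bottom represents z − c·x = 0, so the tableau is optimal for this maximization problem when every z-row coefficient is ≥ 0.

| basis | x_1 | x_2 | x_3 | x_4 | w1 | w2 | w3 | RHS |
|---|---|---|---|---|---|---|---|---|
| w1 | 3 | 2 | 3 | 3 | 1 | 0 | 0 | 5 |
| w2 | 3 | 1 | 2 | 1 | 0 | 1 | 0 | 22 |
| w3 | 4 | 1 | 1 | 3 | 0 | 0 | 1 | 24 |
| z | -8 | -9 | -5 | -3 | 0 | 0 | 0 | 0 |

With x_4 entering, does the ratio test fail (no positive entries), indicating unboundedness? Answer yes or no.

Column x_4 has positive entries in row(s) 1, 2, 3, so the ratio test bounds it — not unbounded.

no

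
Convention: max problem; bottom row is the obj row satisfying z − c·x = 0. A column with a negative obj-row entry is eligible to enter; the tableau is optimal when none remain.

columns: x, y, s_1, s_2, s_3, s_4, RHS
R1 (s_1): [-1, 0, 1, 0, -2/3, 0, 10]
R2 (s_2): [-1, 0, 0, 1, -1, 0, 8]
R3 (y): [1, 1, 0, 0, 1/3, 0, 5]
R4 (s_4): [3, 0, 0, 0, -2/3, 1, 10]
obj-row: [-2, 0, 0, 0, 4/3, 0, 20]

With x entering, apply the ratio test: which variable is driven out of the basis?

s_4

Column x entries and ratios — s_1: -1 ≤ 0, skip; s_2: -1 ≤ 0, skip; y: 5/1 = 5; s_4: 10/3 = 10/3.
Smallest ratio is 10/3 in the row of s_4, so s_4 leaves.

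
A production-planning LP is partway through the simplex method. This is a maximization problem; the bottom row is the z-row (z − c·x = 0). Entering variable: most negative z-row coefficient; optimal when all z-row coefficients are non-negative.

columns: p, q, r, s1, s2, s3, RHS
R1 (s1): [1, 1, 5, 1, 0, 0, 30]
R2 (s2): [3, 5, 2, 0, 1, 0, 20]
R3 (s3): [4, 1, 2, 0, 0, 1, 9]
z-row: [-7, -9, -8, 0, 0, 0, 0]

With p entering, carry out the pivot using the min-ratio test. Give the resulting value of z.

Ratio test on column p — row 1: 30/1 = 30; row 2: 20/3 = 20/3; row 3: 9/4 = 9/4. Minimum is 9/4 at row 3 (s3 leaves); pivot element 4.
Pivot on row 3; the z-row RHS becomes 0 − (-7)·(9/4) = 63/4.

63/4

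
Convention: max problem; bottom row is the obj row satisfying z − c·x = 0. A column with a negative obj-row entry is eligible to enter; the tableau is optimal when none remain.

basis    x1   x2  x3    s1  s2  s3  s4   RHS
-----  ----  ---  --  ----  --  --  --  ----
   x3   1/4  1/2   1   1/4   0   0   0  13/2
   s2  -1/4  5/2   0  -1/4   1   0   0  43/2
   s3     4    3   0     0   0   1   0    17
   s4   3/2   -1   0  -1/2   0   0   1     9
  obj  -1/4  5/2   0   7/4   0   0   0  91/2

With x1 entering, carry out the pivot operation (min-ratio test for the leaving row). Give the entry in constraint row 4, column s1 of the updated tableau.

Ratio test on column x1 — row 1: (13/2)/(1/4) = 26; row 2: entry -1/4 ≤ 0; row 3: 17/4 = 17/4; row 4: 9/(3/2) = 6. Minimum is 17/4 at row 3 (s3 leaves); pivot element 4.
Divide row 3 by 4; eliminate column x1 from the other rows.
Row 4 update in column s1: -1/2 − (3/2)·0 = -1/2.

-1/2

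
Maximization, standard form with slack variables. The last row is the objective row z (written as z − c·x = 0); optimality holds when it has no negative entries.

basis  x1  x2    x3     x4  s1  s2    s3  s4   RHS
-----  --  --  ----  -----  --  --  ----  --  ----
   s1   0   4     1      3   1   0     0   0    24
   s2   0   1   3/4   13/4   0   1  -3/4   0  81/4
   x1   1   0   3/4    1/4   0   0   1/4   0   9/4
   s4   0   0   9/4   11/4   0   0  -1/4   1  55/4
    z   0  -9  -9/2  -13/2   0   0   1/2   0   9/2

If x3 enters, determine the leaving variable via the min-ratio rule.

Column x3 entries and ratios — s1: 24/1 = 24; s2: (81/4)/(3/4) = 27; x1: (9/4)/(3/4) = 3; s4: (55/4)/(9/4) = 55/9.
Smallest ratio is 3 in the row of x1, so x1 leaves.

x1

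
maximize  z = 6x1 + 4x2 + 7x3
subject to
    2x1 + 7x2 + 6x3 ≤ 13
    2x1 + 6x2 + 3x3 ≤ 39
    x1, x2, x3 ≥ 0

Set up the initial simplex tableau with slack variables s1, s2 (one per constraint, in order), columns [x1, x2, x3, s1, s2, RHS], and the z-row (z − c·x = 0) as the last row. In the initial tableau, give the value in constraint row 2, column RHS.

39

The RHS of constraint 2 is b_2 = 39.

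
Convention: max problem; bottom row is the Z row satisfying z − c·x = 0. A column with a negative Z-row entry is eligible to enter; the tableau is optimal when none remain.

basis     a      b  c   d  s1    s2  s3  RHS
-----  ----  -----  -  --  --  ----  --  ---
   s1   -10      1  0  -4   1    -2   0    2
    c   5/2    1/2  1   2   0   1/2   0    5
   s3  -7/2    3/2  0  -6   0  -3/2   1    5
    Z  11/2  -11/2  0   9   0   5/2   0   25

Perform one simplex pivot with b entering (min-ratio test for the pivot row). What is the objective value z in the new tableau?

Ratio test on column b — row 1: 2/1 = 2; row 2: 5/(1/2) = 10; row 3: 5/(3/2) = 10/3. Minimum is 2 at row 1 (s1 leaves); pivot element 1.
Pivot on row 1; the Z-row RHS becomes 25 − (-11/2)·2 = 36.

36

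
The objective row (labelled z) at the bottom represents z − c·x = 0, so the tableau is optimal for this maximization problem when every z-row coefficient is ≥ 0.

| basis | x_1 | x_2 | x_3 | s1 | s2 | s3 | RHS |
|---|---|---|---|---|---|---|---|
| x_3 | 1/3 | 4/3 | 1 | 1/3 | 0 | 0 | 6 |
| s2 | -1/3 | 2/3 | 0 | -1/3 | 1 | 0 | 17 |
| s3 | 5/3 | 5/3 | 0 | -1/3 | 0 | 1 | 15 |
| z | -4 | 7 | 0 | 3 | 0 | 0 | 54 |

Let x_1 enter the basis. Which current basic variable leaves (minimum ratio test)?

Column x_1 entries and ratios — x_3: 6/(1/3) = 18; s2: -1/3 ≤ 0, skip; s3: 15/(5/3) = 9.
Smallest ratio is 9 in the row of s3, so s3 leaves.

s3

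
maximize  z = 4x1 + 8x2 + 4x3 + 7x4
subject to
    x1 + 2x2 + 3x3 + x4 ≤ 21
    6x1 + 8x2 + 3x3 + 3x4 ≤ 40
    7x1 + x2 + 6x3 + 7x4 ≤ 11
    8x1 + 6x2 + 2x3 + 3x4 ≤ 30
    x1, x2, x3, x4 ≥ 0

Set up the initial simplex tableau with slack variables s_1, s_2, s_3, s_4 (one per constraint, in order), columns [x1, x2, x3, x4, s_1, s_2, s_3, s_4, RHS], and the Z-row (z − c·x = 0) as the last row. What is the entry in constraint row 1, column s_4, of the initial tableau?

Slack s_4 belongs to constraint 4; its column is the unit vector e_4, so the entry in row 1 is 0.

0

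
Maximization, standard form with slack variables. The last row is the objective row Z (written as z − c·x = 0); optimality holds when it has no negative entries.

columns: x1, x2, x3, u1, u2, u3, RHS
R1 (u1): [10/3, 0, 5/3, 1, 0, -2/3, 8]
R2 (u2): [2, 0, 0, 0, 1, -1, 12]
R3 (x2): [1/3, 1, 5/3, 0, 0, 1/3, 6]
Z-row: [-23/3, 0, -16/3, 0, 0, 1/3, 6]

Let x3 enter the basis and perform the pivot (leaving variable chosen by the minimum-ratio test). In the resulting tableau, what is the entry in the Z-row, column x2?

Ratio test on column x3 — row 1: 8/(5/3) = 24/5; row 2: entry 0 ≤ 0; row 3: 6/(5/3) = 18/5. Minimum is 18/5 at row 3 (x2 leaves); pivot element 5/3.
Divide row 3 by 5/3; eliminate column x3 from the other rows.
Z-row update in column x2: 0 − (-16/3)·(3/5) = 16/5.

16/5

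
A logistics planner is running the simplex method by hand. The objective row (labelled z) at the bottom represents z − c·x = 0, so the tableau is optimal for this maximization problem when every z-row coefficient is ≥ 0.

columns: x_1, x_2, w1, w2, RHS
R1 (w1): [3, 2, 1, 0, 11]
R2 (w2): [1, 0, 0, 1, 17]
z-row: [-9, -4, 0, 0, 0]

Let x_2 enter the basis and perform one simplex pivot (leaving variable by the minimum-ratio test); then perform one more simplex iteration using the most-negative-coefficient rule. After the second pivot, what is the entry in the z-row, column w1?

3

Ratio test on column x_2 — row 1: 11/2 = 11/2; row 2: entry 0 ≤ 0. Minimum is 11/2 at row 1 (w1 leaves); pivot element 2.
Divide row 1 by 2; eliminate column x_2 from the other rows.
Second iteration: most negative z-row entry is -3 in column x_1, so x_1 enters.
Ratio test on column x_1 — row 1: (11/2)/(3/2) = 11/3; row 2: 17/1 = 17. Minimum is 11/3 at row 1 (x_2 leaves); pivot element 3/2.
Divide row 1 by 3/2; eliminate column x_1 from the other rows.
After both pivots, the entry at the z-row, column w1 is 3.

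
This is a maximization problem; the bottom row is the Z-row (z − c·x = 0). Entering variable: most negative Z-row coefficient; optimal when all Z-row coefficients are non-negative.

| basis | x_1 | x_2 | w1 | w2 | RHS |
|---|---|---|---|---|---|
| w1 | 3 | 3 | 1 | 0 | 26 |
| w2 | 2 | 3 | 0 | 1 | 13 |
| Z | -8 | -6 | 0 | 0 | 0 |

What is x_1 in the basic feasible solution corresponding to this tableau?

x_1 is not in the basis, so in the current basic feasible solution x_1 = 0.

0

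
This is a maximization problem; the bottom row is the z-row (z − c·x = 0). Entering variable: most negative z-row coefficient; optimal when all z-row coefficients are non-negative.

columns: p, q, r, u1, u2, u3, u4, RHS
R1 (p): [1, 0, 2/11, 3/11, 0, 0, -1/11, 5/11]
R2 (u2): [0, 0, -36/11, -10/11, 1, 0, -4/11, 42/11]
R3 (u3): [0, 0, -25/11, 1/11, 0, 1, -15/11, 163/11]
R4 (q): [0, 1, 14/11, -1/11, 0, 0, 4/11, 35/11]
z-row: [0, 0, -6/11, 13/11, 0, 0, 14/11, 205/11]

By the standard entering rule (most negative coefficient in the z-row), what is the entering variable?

r

Negative z-row entries: r: -6/11.
The most negative is -6/11 in column r, so r enters.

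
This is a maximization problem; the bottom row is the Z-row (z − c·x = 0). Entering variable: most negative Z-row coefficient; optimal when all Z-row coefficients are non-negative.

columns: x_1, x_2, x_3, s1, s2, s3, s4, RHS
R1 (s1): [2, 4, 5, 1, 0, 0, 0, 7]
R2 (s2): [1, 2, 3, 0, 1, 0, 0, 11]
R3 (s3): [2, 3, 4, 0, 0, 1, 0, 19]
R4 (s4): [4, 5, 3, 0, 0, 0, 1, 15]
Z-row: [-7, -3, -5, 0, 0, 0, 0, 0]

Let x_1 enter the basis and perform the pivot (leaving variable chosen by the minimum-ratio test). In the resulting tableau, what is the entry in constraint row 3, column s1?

Ratio test on column x_1 — row 1: 7/2 = 7/2; row 2: 11/1 = 11; row 3: 19/2 = 19/2; row 4: 15/4 = 15/4. Minimum is 7/2 at row 1 (s1 leaves); pivot element 2.
Divide row 1 by 2; eliminate column x_1 from the other rows.
Row 3 update in column s1: 0 − 2·(1/2) = -1.

-1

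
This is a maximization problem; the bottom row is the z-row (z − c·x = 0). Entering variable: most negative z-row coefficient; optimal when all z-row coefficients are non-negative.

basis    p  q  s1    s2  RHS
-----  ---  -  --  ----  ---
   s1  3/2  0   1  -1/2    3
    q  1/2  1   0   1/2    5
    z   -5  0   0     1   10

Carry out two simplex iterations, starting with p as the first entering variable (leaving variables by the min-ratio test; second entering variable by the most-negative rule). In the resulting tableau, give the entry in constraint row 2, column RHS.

6

Ratio test on column p — row 1: 3/(3/2) = 2; row 2: 5/(1/2) = 10. Minimum is 2 at row 1 (s1 leaves); pivot element 3/2.
Divide row 1 by 3/2; eliminate column p from the other rows.
Second iteration: most negative z-row entry is -2/3 in column s2, so s2 enters.
Ratio test on column s2 — row 1: entry -1/3 ≤ 0; row 2: 4/(2/3) = 6. Minimum is 6 at row 2 (q leaves); pivot element 2/3.
Divide row 2 by 2/3; eliminate column s2 from the other rows.
After both pivots, the entry at constraint row 2, column RHS is 6.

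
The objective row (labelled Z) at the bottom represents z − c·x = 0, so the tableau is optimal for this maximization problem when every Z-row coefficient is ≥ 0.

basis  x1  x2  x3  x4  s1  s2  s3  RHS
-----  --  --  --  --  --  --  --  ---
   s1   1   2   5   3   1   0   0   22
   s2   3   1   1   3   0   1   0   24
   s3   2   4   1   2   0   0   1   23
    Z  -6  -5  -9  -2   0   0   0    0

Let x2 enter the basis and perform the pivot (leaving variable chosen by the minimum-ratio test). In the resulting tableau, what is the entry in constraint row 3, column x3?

1/4

Ratio test on column x2 — row 1: 22/2 = 11; row 2: 24/1 = 24; row 3: 23/4 = 23/4. Minimum is 23/4 at row 3 (s3 leaves); pivot element 4.
Divide row 3 by 4; eliminate column x2 from the other rows.
In the new row 3, the x3 entry is the old entry divided by the pivot: 1/4 = 1/4.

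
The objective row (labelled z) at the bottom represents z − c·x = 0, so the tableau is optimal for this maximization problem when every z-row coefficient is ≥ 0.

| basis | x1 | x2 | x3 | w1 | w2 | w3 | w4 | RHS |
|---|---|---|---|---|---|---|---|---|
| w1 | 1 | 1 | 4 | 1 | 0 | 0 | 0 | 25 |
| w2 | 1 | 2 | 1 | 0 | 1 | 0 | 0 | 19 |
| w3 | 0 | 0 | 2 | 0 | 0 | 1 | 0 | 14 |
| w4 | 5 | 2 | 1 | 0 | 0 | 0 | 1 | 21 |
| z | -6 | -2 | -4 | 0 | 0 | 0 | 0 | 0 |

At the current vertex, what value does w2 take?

19

w2 is basic (row 2); its value is the RHS of that row, 19.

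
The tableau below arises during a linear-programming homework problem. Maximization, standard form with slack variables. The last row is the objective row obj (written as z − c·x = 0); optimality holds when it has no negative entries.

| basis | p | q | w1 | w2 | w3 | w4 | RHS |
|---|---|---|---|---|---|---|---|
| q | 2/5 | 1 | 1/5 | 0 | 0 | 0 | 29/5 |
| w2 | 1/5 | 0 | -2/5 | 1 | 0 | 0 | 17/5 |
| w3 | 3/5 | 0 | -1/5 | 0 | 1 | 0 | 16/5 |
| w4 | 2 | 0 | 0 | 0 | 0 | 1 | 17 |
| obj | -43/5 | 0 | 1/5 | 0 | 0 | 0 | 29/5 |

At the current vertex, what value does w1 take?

0

w1 is not in the basis, so in the current basic feasible solution w1 = 0.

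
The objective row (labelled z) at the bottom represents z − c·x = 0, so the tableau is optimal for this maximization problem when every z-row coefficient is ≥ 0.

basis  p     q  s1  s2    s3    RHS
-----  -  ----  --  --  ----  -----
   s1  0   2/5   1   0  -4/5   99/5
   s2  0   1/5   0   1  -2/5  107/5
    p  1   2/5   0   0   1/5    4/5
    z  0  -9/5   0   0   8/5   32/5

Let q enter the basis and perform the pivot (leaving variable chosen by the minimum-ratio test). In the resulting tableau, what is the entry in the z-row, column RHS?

Ratio test on column q — row 1: (99/5)/(2/5) = 99/2; row 2: (107/5)/(1/5) = 107; row 3: (4/5)/(2/5) = 2. Minimum is 2 at row 3 (p leaves); pivot element 2/5.
Divide row 3 by 2/5; eliminate column q from the other rows.
z-row update in column RHS: 32/5 − (-9/5)·2 = 10.

10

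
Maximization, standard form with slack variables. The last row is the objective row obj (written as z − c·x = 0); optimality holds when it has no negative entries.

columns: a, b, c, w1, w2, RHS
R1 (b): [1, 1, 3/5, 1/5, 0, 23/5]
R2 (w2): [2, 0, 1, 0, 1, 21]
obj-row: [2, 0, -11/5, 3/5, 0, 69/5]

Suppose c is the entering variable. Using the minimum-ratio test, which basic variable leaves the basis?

Column c entries and ratios — b: (23/5)/(3/5) = 23/3; w2: 21/1 = 21.
Smallest ratio is 23/3 in the row of b, so b leaves.

b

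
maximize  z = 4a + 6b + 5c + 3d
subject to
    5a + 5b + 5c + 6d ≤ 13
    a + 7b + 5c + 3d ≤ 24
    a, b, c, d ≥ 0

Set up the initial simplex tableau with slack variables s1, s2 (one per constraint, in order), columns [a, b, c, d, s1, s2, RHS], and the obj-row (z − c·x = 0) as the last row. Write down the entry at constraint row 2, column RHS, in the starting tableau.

24

The RHS of constraint 2 is b_2 = 24.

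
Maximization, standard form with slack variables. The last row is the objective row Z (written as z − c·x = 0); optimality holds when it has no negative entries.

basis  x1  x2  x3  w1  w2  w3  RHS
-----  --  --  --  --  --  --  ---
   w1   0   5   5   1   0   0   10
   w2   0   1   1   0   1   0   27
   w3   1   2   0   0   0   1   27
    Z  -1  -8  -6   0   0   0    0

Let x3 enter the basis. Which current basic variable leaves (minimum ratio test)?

Column x3 entries and ratios — w1: 10/5 = 2; w2: 27/1 = 27; w3: 0 ≤ 0, skip.
Smallest ratio is 2 in the row of w1, so w1 leaves.

w1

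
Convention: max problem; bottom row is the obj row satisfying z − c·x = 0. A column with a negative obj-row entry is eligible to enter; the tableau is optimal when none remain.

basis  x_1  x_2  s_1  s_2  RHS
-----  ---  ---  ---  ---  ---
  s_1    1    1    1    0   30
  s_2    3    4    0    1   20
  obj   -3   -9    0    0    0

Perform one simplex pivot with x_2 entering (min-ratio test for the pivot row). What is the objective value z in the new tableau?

Ratio test on column x_2 — row 1: 30/1 = 30; row 2: 20/4 = 5. Minimum is 5 at row 2 (s_2 leaves); pivot element 4.
Pivot on row 2; the obj-row RHS becomes 0 − (-9)·5 = 45.

45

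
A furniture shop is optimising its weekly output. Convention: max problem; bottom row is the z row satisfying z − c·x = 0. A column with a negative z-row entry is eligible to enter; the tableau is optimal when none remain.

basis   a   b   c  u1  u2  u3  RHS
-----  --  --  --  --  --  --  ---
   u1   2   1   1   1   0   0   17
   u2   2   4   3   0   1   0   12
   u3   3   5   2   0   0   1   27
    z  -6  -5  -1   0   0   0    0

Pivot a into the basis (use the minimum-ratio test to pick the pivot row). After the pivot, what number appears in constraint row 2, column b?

2

Ratio test on column a — row 1: 17/2 = 17/2; row 2: 12/2 = 6; row 3: 27/3 = 9. Minimum is 6 at row 2 (u2 leaves); pivot element 2.
Divide row 2 by 2; eliminate column a from the other rows.
In the new row 2, the b entry is the old entry divided by the pivot: 4/2 = 2.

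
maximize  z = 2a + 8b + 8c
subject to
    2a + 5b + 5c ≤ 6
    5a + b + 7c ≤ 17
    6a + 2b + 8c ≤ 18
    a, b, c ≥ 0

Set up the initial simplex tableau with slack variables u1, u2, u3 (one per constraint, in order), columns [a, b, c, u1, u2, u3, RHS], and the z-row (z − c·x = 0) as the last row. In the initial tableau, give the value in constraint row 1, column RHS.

The RHS of constraint 1 is b_1 = 6.

6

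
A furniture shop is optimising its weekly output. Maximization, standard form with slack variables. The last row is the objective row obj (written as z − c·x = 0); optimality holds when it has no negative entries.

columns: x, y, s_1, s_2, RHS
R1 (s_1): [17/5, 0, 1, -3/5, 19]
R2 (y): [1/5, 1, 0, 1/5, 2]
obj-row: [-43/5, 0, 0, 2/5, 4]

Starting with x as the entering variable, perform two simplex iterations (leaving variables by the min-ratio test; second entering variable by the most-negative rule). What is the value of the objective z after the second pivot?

Ratio test on column x — row 1: 19/(17/5) = 95/17; row 2: 2/(1/5) = 10. Minimum is 95/17 at row 1 (s_1 leaves); pivot element 17/5.
Pivot on row 1; the obj-row RHS becomes 4 − (-43/5)·(95/17) = 885/17.
Next entering variable (most negative obj-row entry -19/17): s_2.
Ratio test on column s_2 — row 1: entry -3/17 ≤ 0; row 2: (15/17)/(4/17) = 15/4. Minimum is 15/4 at row 2 (y leaves); pivot element 4/17.
After the second pivot the obj-row RHS is 885/17 − (-19/17)·(15/4) = 225/4.

225/4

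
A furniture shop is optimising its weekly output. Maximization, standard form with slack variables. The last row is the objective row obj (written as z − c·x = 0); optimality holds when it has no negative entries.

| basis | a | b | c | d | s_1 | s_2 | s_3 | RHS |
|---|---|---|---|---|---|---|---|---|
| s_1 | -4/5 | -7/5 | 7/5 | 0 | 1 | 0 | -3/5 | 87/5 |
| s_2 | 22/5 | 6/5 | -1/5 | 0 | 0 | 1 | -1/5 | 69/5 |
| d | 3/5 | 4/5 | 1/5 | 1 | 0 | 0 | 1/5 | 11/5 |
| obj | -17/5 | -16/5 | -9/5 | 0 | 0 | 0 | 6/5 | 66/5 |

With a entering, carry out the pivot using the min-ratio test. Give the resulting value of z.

525/22

Ratio test on column a — row 1: entry -4/5 ≤ 0; row 2: (69/5)/(22/5) = 69/22; row 3: (11/5)/(3/5) = 11/3. Minimum is 69/22 at row 2 (s_2 leaves); pivot element 22/5.
Pivot on row 2; the obj-row RHS becomes 66/5 − (-17/5)·(69/22) = 525/22.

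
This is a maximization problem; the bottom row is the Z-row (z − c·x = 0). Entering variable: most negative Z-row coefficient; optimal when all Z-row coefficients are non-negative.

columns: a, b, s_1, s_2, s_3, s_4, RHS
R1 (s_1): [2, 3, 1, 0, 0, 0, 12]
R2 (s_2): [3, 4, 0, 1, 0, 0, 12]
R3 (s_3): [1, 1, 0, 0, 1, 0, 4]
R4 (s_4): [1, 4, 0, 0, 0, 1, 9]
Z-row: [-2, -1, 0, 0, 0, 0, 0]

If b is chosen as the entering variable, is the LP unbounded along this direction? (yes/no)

no

Column b has positive entries in row(s) 1, 2, 3, 4, so the ratio test bounds it — not unbounded.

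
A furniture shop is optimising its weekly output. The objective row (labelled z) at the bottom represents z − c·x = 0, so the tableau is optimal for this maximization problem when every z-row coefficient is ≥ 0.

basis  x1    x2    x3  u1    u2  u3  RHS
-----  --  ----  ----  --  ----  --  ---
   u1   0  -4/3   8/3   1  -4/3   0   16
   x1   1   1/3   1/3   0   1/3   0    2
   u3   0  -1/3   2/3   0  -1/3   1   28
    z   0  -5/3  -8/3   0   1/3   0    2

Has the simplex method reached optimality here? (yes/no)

no

The z-row has a negative entry -8/3 in column x3, so it is not optimal.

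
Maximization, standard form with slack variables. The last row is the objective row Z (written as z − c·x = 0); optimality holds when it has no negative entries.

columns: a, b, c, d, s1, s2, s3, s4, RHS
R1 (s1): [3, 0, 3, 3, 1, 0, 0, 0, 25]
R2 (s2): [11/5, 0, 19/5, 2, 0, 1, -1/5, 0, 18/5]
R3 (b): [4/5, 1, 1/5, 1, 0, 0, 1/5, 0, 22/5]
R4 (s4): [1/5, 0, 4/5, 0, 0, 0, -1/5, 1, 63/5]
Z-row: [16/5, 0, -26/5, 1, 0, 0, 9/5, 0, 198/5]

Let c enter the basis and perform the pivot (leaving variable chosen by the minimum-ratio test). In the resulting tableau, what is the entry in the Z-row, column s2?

Ratio test on column c — row 1: 25/3 = 25/3; row 2: (18/5)/(19/5) = 18/19; row 3: (22/5)/(1/5) = 22; row 4: (63/5)/(4/5) = 63/4. Minimum is 18/19 at row 2 (s2 leaves); pivot element 19/5.
Divide row 2 by 19/5; eliminate column c from the other rows.
Z-row update in column s2: 0 − (-26/5)·(5/19) = 26/19.

26/19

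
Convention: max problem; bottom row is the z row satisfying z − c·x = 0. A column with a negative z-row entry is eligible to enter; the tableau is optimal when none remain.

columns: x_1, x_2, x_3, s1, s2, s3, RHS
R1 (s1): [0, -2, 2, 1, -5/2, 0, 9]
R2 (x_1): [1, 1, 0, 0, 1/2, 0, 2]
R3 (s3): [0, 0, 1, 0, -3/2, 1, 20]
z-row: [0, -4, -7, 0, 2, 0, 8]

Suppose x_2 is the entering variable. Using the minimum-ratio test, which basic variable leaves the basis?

Column x_2 entries and ratios — s1: -2 ≤ 0, skip; x_1: 2/1 = 2; s3: 0 ≤ 0, skip.
Smallest ratio is 2 in the row of x_1, so x_1 leaves.

x_1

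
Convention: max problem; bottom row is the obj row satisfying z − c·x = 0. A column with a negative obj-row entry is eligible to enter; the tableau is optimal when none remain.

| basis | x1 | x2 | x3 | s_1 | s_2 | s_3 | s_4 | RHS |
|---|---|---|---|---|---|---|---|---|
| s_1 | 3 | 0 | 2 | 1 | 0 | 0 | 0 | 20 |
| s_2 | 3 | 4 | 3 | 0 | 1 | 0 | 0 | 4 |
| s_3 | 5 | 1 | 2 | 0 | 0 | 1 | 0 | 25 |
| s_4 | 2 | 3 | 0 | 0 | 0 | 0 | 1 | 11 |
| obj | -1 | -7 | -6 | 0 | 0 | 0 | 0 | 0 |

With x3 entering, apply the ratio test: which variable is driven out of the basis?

s_2

Column x3 entries and ratios — s_1: 20/2 = 10; s_2: 4/3 = 4/3; s_3: 25/2 = 25/2; s_4: 0 ≤ 0, skip.
Smallest ratio is 4/3 in the row of s_2, so s_2 leaves.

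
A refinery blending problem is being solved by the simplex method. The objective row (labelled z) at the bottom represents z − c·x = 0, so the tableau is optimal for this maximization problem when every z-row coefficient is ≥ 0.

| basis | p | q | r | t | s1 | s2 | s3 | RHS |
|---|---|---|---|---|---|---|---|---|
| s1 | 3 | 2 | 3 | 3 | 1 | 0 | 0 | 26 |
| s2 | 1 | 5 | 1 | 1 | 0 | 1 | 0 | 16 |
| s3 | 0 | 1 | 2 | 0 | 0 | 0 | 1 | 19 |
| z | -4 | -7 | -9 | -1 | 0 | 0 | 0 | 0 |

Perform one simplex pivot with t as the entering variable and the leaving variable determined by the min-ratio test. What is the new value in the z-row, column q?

Ratio test on column t — row 1: 26/3 = 26/3; row 2: 16/1 = 16; row 3: entry 0 ≤ 0. Minimum is 26/3 at row 1 (s1 leaves); pivot element 3.
Divide row 1 by 3; eliminate column t from the other rows.
z-row update in column q: -7 − (-1)·(2/3) = -19/3.

-19/3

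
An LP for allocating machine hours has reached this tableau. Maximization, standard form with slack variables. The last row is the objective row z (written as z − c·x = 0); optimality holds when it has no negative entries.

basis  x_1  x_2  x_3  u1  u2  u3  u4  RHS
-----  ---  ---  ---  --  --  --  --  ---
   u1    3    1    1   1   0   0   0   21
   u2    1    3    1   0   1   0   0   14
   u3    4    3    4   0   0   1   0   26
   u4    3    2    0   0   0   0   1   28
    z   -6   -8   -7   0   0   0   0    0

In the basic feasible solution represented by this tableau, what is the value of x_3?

0

x_3 is not in the basis, so in the current basic feasible solution x_3 = 0.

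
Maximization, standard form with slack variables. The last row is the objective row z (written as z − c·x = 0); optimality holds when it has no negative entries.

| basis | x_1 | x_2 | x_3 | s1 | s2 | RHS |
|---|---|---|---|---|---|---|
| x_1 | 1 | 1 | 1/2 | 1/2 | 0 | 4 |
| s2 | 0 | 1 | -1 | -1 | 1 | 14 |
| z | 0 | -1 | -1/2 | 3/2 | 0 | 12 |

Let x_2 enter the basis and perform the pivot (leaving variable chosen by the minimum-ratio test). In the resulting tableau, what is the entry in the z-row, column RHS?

Ratio test on column x_2 — row 1: 4/1 = 4; row 2: 14/1 = 14. Minimum is 4 at row 1 (x_1 leaves); pivot element 1.
Divide row 1 by 1; eliminate column x_2 from the other rows.
z-row update in column RHS: 12 − (-1)·4 = 16.

16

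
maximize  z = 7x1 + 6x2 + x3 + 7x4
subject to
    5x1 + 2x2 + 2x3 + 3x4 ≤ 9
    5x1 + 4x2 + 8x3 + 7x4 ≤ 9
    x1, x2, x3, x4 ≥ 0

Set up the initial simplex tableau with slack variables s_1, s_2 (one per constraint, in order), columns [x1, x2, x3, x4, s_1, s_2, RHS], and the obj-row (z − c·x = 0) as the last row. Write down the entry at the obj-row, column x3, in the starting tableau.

-1

The obj-row carries the negated objective coefficients: the x3 entry is -1.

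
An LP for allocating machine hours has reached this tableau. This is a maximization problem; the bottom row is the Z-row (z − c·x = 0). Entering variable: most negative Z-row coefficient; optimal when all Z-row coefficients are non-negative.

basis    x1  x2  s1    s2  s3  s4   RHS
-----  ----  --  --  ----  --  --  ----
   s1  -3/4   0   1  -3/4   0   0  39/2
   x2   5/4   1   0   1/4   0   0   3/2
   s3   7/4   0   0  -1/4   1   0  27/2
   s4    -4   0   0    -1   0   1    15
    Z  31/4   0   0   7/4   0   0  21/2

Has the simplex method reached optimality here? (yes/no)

yes

Every Z-row coefficient is ≥ 0, so the tableau is optimal.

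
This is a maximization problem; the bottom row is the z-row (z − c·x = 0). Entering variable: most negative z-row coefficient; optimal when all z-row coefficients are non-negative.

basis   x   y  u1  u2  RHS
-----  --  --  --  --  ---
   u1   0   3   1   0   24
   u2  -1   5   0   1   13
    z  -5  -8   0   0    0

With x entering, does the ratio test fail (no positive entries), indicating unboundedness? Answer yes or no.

yes

Every constraint-row entry in column x is ≤ 0, so increasing x is unbounded.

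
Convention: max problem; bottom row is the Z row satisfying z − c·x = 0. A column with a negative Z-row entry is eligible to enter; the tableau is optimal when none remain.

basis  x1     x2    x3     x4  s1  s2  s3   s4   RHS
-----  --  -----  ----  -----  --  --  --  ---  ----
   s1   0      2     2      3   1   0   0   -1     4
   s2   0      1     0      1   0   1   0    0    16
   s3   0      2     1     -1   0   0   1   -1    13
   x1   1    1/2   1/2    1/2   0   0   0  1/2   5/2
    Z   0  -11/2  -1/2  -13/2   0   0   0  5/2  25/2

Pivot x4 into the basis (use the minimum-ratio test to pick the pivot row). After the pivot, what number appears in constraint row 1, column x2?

Ratio test on column x4 — row 1: 4/3 = 4/3; row 2: 16/1 = 16; row 3: entry -1 ≤ 0; row 4: (5/2)/(1/2) = 5. Minimum is 4/3 at row 1 (s1 leaves); pivot element 3.
Divide row 1 by 3; eliminate column x4 from the other rows.
In the new row 1, the x2 entry is the old entry divided by the pivot: 2/3 = 2/3.

2/3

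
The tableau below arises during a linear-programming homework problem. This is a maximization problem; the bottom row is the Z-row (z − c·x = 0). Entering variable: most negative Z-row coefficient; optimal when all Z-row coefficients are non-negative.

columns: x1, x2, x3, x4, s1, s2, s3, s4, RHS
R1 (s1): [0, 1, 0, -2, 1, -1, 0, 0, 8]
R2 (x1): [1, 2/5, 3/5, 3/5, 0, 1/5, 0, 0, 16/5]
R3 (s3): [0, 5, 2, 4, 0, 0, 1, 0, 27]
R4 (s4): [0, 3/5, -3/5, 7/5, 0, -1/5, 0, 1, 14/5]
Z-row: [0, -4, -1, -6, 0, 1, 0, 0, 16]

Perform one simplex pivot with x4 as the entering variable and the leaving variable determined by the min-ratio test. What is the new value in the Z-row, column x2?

Ratio test on column x4 — row 1: entry -2 ≤ 0; row 2: (16/5)/(3/5) = 16/3; row 3: 27/4 = 27/4; row 4: (14/5)/(7/5) = 2. Minimum is 2 at row 4 (s4 leaves); pivot element 7/5.
Divide row 4 by 7/5; eliminate column x4 from the other rows.
Z-row update in column x2: -4 − (-6)·(3/7) = -10/7.

-10/7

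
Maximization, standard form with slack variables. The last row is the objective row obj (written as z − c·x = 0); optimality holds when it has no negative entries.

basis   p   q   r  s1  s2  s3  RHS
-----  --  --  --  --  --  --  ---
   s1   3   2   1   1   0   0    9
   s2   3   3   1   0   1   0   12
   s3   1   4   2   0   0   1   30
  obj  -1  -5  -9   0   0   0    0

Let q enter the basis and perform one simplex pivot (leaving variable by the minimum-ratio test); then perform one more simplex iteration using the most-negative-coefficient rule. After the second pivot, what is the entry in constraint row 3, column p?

Ratio test on column q — row 1: 9/2 = 9/2; row 2: 12/3 = 4; row 3: 30/4 = 15/2. Minimum is 4 at row 2 (s2 leaves); pivot element 3.
Divide row 2 by 3; eliminate column q from the other rows.
Second iteration: most negative obj-row entry is -22/3 in column r, so r enters.
Ratio test on column r — row 1: 1/(1/3) = 3; row 2: 4/(1/3) = 12; row 3: 14/(2/3) = 21. Minimum is 3 at row 1 (s1 leaves); pivot element 1/3.
Divide row 1 by 1/3; eliminate column r from the other rows.
After both pivots, the entry at constraint row 3, column p is -5.

-5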